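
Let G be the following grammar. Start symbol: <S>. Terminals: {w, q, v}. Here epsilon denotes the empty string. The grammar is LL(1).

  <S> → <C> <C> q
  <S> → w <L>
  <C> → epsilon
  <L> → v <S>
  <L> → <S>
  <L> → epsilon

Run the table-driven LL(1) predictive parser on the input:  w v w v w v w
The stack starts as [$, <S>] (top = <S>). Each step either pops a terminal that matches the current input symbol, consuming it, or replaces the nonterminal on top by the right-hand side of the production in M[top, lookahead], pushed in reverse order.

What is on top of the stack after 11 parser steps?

      Stack    Input            Action
   1  $ <S>    w v w v w v w $  expand <S> → w <L>
   2  $ <L> w  w v w v w v w $  match w
   3  $ <L>    v w v w v w $    expand <L> → v <S>
   4  $ <S> v  v w v w v w $    match v
   5  $ <S>    w v w v w $      expand <S> → w <L>
   6  $ <L> w  w v w v w $      match w
   7  $ <L>    v w v w $        expand <L> → v <S>
   8  $ <S> v  v w v w $        match v
   9  $ <S>    w v w $          expand <S> → w <L>
  10  $ <L> w  w v w $          match w
  11  $ <L>    v w $            expand <L> → v <S>
Stack after step 11: $ <S> v (top = v).

v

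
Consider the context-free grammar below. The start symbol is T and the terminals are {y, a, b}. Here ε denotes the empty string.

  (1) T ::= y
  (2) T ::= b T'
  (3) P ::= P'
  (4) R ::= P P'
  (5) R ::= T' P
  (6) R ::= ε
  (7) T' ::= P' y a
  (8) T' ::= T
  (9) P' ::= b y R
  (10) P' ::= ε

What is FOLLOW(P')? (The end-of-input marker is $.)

FIRST(T) = {b, y}
FIRST(P') = {ε, b}
FIRST(P) = {ε, b}  (via P')
FIRST(T') = {b, y}  (via P' y a, T)
FIRST(R) = {ε, b, y}  (via P P', T' P)
FOLLOW(T) includes $ since T is the start symbol.
FOLLOW(T): in T'::=T, the suffix after T is empty, so FOLLOW(T) ⊇ FOLLOW(T') = {$, b, y}. Thus FOLLOW(T) = {$, b, y}.
FOLLOW(P): in R::=P P', P is followed by P' with FIRST {ε, b}; in R::=P P', the suffix after P is nullable, so FOLLOW(P) ⊇ FOLLOW(R) = {b, y}; in R::=T' P, the suffix after P is empty, so FOLLOW(P) ⊇ FOLLOW(R) = {b, y}. Thus FOLLOW(P) = {b, y}.
FOLLOW(R): in P'::=b y R, the suffix after R is empty, so FOLLOW(R) ⊇ FOLLOW(P') = {b, y}. Thus FOLLOW(R) = {b, y}.
FOLLOW(T'): in T::=b T', the suffix after T' is empty, so FOLLOW(T') ⊇ FOLLOW(T) = {$, b, y}; in R::=T' P, T' is followed by P with FIRST {ε, b}; in R::=T' P, the suffix after T' is nullable, so FOLLOW(T') ⊇ FOLLOW(R) = {b, y}. Thus FOLLOW(T') = {$, b, y}.
FOLLOW(P'): in P::=P', the suffix after P' is empty, so FOLLOW(P') ⊇ FOLLOW(P) = {b, y}; in R::=P P', the suffix after P' is empty, so FOLLOW(P') ⊇ FOLLOW(R) = {b, y}; in T'::=P' y a, P' is followed by y a with FIRST {y}. Thus FOLLOW(P') = {b, y}.

{b, y}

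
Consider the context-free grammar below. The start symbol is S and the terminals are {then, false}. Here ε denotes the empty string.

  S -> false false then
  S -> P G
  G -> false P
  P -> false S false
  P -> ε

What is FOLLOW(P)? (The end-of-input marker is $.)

FIRST(G): from G->false P we get {false}. So FIRST(G) = {false}.
FIRST(P): from P->false S false we get {false}; from P->ε we get {ε}. So FIRST(P) = {ε, false}.
FIRST(S): from S->false false then we get {false}; from S->P G we get {false}. So FIRST(S) = {false}.
FOLLOW(S) includes $ since S is the start symbol.
FOLLOW(S): in P->false S false, S is followed by false with FIRST {false}. Thus FOLLOW(S) = {$, false}.
FOLLOW(G): in S->P G, the suffix after G is empty, so FOLLOW(G) ⊇ FOLLOW(S) = {$, false}. Thus FOLLOW(G) = {$, false}.
FOLLOW(P): in S->P G, P is followed by G with FIRST {false}; in G->false P, the suffix after P is empty, so FOLLOW(P) ⊇ FOLLOW(G) = {$, false}. Thus FOLLOW(P) = {$, false}.

{$, false}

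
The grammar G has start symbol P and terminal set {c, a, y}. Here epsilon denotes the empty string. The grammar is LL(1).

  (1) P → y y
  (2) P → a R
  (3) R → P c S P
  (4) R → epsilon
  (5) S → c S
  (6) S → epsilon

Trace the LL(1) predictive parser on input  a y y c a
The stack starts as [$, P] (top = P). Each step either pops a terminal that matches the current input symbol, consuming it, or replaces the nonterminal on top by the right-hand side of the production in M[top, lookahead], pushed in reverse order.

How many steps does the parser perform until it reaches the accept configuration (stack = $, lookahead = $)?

11

step 1: stack=$ P  input=a y y c a $  — expand P → a R
step 2: stack=$ R a  input=a y y c a $  — match a
step 3: stack=$ R  input=y y c a $  — expand R → P c S P
step 4: stack=$ P S c P  input=y y c a $  — expand P → y y
step 5: stack=$ P S c y y  input=y y c a $  — match y
step 6: stack=$ P S c y  input=y c a $  — match y
step 7: stack=$ P S c  input=c a $  — match c
step 8: stack=$ P S  input=a $  — expand S → epsilon
step 9: stack=$ P  input=a $  — expand P → a R
step 10: stack=$ R a  input=a $  — match a
step 11: stack=$ R  input=$  — expand R → epsilon
Accept reached after 11 steps.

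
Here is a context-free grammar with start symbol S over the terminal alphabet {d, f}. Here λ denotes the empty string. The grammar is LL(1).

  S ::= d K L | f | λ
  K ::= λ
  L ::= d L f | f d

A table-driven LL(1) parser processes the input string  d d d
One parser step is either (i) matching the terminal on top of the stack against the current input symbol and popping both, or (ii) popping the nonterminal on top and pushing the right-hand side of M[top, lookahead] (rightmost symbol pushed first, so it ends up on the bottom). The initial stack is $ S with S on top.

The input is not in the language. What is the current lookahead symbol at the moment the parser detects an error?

$

step 1: stack=$ S  input=d d d $  — expand S ::= d K L
step 2: stack=$ L K d  input=d d d $  — match d
step 3: stack=$ L K  input=d d $  — expand K ::= λ
step 4: stack=$ L  input=d d $  — expand L ::= d L f
step 5: stack=$ f L d  input=d d $  — match d
step 6: stack=$ f L  input=d $  — expand L ::= d L f
step 7: stack=$ f f L d  input=d $  — match d
step 8: stack=$ f f L  input=$  — error: M[L, $] is empty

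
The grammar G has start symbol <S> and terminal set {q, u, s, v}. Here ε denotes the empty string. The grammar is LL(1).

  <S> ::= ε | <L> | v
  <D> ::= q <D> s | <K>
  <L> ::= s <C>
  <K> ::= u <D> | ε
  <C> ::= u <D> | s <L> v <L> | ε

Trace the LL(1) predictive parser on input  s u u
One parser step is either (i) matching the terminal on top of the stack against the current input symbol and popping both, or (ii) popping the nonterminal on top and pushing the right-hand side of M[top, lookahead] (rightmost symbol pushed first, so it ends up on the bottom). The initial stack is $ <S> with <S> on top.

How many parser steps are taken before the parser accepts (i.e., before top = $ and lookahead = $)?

10

      Stack    Input    Action
   1  $ <S>    s u u $  expand <S> ::= <L>
   2  $ <L>    s u u $  expand <L> ::= s <C>
   3  $ <C> s  s u u $  match s
   4  $ <C>    u u $    expand <C> ::= u <D>
   5  $ <D> u  u u $    match u
   6  $ <D>    u $      expand <D> ::= <K>
   7  $ <K>    u $      expand <K> ::= u <D>
   8  $ <D> u  u $      match u
   9  $ <D>    $        expand <D> ::= <K>
  10  $ <K>    $        expand <K> ::= ε
Accept reached after 10 steps.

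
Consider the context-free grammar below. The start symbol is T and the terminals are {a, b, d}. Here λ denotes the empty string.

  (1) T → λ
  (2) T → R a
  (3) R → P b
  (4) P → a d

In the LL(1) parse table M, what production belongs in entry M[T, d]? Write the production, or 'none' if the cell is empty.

FIRST(P) = {a}
FIRST(R) = {a}  (via P b)
FIRST(T) = {λ, a}  (via R a)
FOLLOW(T) includes $ since T is the start symbol.
FOLLOW(T): T appears on no right-hand side. Thus FOLLOW(T) = {$}.
For T → λ: FIRST(λ) = {λ}, so it goes in M[T, t] for t ∈ {}; since λ ∈ FIRST, also for every t ∈ FOLLOW(T) = {$}.
For T → R a: FIRST(R a) = {a}, so it goes in M[T, t] for t ∈ {a}.
None of these place a production in M[T, d].

none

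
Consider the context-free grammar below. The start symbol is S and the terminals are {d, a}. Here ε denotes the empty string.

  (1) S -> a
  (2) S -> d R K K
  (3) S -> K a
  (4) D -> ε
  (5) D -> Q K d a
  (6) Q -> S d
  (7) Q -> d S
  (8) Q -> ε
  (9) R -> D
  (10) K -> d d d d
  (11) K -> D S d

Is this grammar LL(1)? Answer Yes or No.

FIRST(S) = {a, d}
FIRST(D) = {ε, a, d}
FIRST(Q) = {ε, a, d}
FIRST(R) = {ε, a, d}
FIRST(K) = {a, d}
FOLLOW(S) = {$, a, d}
FOLLOW(D) = {a, d}
FOLLOW(Q) = {a, d}
FOLLOW(R) = {a, d}
FOLLOW(K) = {$, a, d}
Cell M[D, a] receives both D -> ε and D -> Q K d a — the grammar is not LL(1).

No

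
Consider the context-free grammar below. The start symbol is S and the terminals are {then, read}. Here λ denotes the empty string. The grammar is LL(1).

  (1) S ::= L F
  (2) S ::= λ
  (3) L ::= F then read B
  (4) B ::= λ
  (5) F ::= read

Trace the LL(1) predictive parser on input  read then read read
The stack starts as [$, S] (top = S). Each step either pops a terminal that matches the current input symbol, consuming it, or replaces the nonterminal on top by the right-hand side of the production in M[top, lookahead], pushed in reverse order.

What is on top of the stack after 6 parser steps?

B

step 1: stack=$ S  input=read then read read $  — expand S ::= L F
step 2: stack=$ F L  input=read then read read $  — expand L ::= F then read B
step 3: stack=$ F B read then F  input=read then read read $  — expand F ::= read
step 4: stack=$ F B read then read  input=read then read read $  — match read
step 5: stack=$ F B read then  input=then read read $  — match then
step 6: stack=$ F B read  input=read read $  — match read
Stack after step 6: $ F B (top = B).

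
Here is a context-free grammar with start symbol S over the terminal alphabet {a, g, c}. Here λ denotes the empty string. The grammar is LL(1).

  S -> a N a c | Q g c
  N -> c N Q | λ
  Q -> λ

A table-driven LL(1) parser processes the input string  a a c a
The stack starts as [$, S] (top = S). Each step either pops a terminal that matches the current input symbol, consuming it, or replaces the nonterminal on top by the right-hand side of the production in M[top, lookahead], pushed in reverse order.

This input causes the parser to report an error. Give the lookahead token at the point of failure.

a

     Stack      Input      Action
  1  $ S        a a c a $  expand S -> a N a c
  2  $ c a N a  a a c a $  match a
  3  $ c a N    a c a $    expand N -> λ
  4  $ c a      a c a $    match a
  5  $ c        c a $      match c
  6  $          a $        error: stack empty but input remains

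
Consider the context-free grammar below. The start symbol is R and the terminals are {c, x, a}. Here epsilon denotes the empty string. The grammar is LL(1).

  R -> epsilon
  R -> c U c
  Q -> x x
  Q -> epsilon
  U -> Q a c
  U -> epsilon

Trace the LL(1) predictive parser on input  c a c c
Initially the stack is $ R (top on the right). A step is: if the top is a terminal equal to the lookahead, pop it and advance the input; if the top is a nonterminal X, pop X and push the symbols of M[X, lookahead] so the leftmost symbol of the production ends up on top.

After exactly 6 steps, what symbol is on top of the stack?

     Stack      Input      Action
  1  $ R        c a c c $  expand R -> c U c
  2  $ c U c    c a c c $  match c
  3  $ c U      a c c $    expand U -> Q a c
  4  $ c c a Q  a c c $    expand Q -> epsilon
  5  $ c c a    a c c $    match a
  6  $ c c      c c $      match c
Stack after step 6: $ c (top = c).

c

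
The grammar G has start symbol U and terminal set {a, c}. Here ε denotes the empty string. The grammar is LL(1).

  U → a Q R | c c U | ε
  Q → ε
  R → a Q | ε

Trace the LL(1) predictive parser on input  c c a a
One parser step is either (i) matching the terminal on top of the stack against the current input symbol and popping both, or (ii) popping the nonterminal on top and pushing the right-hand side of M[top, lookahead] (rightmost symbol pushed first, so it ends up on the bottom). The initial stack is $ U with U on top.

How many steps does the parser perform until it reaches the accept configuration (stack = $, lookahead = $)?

9

step 1: stack=$ U  input=c c a a $  — expand U → c c U
step 2: stack=$ U c c  input=c c a a $  — match c
step 3: stack=$ U c  input=c a a $  — match c
step 4: stack=$ U  input=a a $  — expand U → a Q R
step 5: stack=$ R Q a  input=a a $  — match a
step 6: stack=$ R Q  input=a $  — expand Q → ε
step 7: stack=$ R  input=a $  — expand R → a Q
step 8: stack=$ Q a  input=a $  — match a
step 9: stack=$ Q  input=$  — expand Q → ε
Accept reached after 9 steps.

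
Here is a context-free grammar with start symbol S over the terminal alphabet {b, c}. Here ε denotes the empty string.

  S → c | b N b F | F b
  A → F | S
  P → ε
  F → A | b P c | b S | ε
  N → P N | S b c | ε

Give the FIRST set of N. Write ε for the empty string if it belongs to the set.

{ε, b, c}

FIRST(P) = {ε}
FIRST(S) = {b, c}  (via F b)
FIRST(N) = {ε, b, c}  (via P N, S b c)
FIRST(A) = {ε, b, c}  (via F, S)
FIRST(F) = {ε, b, c}  (via A)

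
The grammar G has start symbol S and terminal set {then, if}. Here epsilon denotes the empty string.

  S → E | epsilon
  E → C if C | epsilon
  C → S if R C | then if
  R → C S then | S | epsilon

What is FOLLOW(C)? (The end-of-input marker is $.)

FIRST(S): from S→E we get {epsilon, if, then}; from S→epsilon we get {epsilon}. So FIRST(S) = {epsilon, if, then}.
FIRST(C): from C→S if R C we get {if, then}; from C→then if we get {then}. So FIRST(C) = {if, then}.
FIRST(E): from E→C if C we get {if, then}; from E→epsilon we get {epsilon}. So FIRST(E) = {epsilon, if, then}.
FIRST(R): from R→C S then we get {if, then}; from R→S we get {epsilon, if, then}; from R→epsilon we get {epsilon}. So FIRST(R) = {epsilon, if, then}.
FOLLOW(S) includes $ since S is the start symbol.
FOLLOW(R): in C→S if R C, R is followed by C with FIRST {if, then}. Thus FOLLOW(R) = {if, then}.
FOLLOW(S): in C→S if R C, S is followed by if R C with FIRST {if}; in R→C S then, S is followed by then with FIRST {then}; in R→S, the suffix after S is empty, so FOLLOW(S) ⊇ FOLLOW(R) = {if, then}. Thus FOLLOW(S) = {$, if, then}.
FOLLOW(E): in S→E, the suffix after E is empty, so FOLLOW(E) ⊇ FOLLOW(S) = {$, if, then}. Thus FOLLOW(E) = {$, if, then}.
FOLLOW(C): in E→C if C (occurrence 1), C is followed by if C with FIRST {if}; in E→C if C (occurrence 2), the suffix after C is empty, so FOLLOW(C) ⊇ FOLLOW(E) = {$, if, then}; in C→S if R C, the suffix after C is empty (adds nothing new); in R→C S then, C is followed by S then with FIRST {if, then}. Thus FOLLOW(C) = {$, if, then}.

{$, if, then}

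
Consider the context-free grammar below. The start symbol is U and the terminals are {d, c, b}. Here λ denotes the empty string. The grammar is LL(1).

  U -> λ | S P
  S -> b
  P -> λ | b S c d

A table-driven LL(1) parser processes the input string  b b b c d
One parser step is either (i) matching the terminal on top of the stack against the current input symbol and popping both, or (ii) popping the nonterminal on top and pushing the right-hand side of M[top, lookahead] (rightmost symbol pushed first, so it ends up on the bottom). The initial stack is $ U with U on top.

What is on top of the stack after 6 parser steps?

b

step 1: stack=$ U  input=b b b c d $  — expand U -> S P
step 2: stack=$ P S  input=b b b c d $  — expand S -> b
step 3: stack=$ P b  input=b b b c d $  — match b
step 4: stack=$ P  input=b b c d $  — expand P -> b S c d
step 5: stack=$ d c S b  input=b b c d $  — match b
step 6: stack=$ d c S  input=b c d $  — expand S -> b
Stack after step 6: $ d c b (top = b).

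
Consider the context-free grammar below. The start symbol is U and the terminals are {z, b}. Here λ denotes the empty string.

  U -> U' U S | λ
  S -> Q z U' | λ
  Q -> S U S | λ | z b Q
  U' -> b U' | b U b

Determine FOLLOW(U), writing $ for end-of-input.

FIRST(U') = {b}
FIRST(U) = {λ, b}  (via U' U S)
FIRST(S) = {λ, b, z}  (via Q z U')
FIRST(Q) = {λ, b, z}  (via S U S)
FOLLOW(U) includes $ since U is the start symbol.
FOLLOW(Q): in S->Q z U', Q is followed by z U' with FIRST {z}; in Q->z b Q, the suffix after Q is empty (adds nothing new). Thus FOLLOW(Q) = {z}.
FOLLOW(U): in U->U' U S, U is followed by S with FIRST {λ, b, z}; in U->U' U S, the suffix after U is nullable (adds nothing new); in Q->S U S, U is followed by S with FIRST {λ, b, z}; in Q->S U S, the suffix after U is nullable, so FOLLOW(U) ⊇ FOLLOW(Q) = {z}; in U'->b U b, U is followed by b with FIRST {b}. Thus FOLLOW(U) = {$, b, z}.
FOLLOW(S): in U->U' U S, the suffix after S is empty, so FOLLOW(S) ⊇ FOLLOW(U) = {$, b, z}; in Q->S U S (occurrence 1), S is followed by U S with FIRST {λ, b, z}; in Q->S U S (occurrence 1), the suffix after S is nullable, so FOLLOW(S) ⊇ FOLLOW(Q) = {z}; in Q->S U S (occurrence 2), the suffix after S is empty, so FOLLOW(S) ⊇ FOLLOW(Q) = {z}. Thus FOLLOW(S) = {$, b, z}.
FOLLOW(U'): in U->U' U S, U' is followed by U S with FIRST {λ, b, z}; in U->U' U S, the suffix after U' is nullable, so FOLLOW(U') ⊇ FOLLOW(U) = {$, b, z}; in S->Q z U', the suffix after U' is empty, so FOLLOW(U') ⊇ FOLLOW(S) = {$, b, z}; in U'->b U', the suffix after U' is empty (adds nothing new). Thus FOLLOW(U') = {$, b, z}.

{$, b, z}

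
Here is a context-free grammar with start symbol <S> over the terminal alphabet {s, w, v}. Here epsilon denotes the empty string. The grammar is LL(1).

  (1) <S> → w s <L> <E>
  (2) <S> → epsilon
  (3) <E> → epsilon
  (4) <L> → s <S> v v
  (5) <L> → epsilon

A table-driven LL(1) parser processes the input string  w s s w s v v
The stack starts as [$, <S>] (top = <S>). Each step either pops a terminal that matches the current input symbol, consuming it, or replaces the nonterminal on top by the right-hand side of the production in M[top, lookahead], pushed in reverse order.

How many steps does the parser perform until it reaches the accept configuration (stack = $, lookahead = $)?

      Stack                  Input            Action
   1  $ <S>                  w s s w s v v $  expand <S> → w s <L> <E>
   2  $ <E> <L> s w          w s s w s v v $  match w
   3  $ <E> <L> s            s s w s v v $    match s
   4  $ <E> <L>              s w s v v $      expand <L> → s <S> v v
   5  $ <E> v v <S> s        s w s v v $      match s
   6  $ <E> v v <S>          w s v v $        expand <S> → w s <L> <E>
   7  $ <E> v v <E> <L> s w  w s v v $        match w
   8  $ <E> v v <E> <L> s    s v v $          match s
   9  $ <E> v v <E> <L>      v v $            expand <L> → epsilon
  10  $ <E> v v <E>          v v $            expand <E> → epsilon
  11  $ <E> v v              v v $            match v
  12  $ <E> v                v $              match v
  13  $ <E>                  $                expand <E> → epsilon
Accept reached after 13 steps.

13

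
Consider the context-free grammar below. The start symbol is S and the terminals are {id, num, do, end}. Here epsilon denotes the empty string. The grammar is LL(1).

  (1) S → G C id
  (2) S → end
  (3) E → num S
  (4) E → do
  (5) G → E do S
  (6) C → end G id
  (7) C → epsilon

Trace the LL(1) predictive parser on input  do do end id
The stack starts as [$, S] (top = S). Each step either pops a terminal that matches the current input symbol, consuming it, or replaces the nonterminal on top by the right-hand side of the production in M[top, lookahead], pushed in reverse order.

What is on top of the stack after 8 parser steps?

id

step 1: stack=$ S  input=do do end id $  — expand S → G C id
step 2: stack=$ id C G  input=do do end id $  — expand G → E do S
step 3: stack=$ id C S do E  input=do do end id $  — expand E → do
step 4: stack=$ id C S do do  input=do do end id $  — match do
step 5: stack=$ id C S do  input=do end id $  — match do
step 6: stack=$ id C S  input=end id $  — expand S → end
step 7: stack=$ id C end  input=end id $  — match end
step 8: stack=$ id C  input=id $  — expand C → epsilon
Stack after step 8: $ id (top = id).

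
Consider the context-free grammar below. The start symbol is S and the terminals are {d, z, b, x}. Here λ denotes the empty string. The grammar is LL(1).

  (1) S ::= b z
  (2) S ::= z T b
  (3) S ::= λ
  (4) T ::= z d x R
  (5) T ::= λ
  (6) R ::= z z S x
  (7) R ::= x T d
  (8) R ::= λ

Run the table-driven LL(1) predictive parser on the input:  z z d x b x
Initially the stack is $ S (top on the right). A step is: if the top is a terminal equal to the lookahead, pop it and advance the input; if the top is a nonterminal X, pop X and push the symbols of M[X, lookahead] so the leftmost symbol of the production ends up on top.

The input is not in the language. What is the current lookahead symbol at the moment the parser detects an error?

step 1: stack=$ S  input=z z d x b x $  — expand S ::= z T b
step 2: stack=$ b T z  input=z z d x b x $  — match z
step 3: stack=$ b T  input=z d x b x $  — expand T ::= z d x R
step 4: stack=$ b R x d z  input=z d x b x $  — match z
step 5: stack=$ b R x d  input=d x b x $  — match d
step 6: stack=$ b R x  input=x b x $  — match x
step 7: stack=$ b R  input=b x $  — expand R ::= λ
step 8: stack=$ b  input=b x $  — match b
step 9: stack=$  input=x $  — error: stack empty but input remains

x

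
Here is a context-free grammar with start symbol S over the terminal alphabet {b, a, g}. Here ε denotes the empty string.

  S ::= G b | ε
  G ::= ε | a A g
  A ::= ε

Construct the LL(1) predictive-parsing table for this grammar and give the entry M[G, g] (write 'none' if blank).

none

FIRST(G): from G::=ε we get {ε}; from G::=a A g we get {a}. So FIRST(G) = {ε, a}.
FIRST(A): from A::=ε we get {ε}. So FIRST(A) = {ε}.
FIRST(S): from S::=G b we get {a, b}; from S::=ε we get {ε}. So FIRST(S) = {ε, a, b}.
FOLLOW(S) includes $ since S is the start symbol.
FOLLOW(G): in S::=G b, G is followed by b with FIRST {b}. Thus FOLLOW(G) = {b}.
For G ::= ε: FIRST(ε) = {ε}, so it goes in M[G, t] for t ∈ {}; since ε ∈ FIRST, also for every t ∈ FOLLOW(G) = {b}.
For G ::= a A g: FIRST(a A g) = {a}, so it goes in M[G, t] for t ∈ {a}.
None of these place a production in M[G, g].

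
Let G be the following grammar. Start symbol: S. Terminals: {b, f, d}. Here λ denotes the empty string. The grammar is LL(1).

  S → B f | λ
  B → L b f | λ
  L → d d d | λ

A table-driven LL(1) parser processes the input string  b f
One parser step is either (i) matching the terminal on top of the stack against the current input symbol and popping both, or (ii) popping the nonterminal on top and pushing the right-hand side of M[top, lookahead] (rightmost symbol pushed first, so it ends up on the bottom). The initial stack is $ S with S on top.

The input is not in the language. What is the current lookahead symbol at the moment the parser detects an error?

$

step 1: stack=$ S  input=b f $  — expand S → B f
step 2: stack=$ f B  input=b f $  — expand B → L b f
step 3: stack=$ f f b L  input=b f $  — expand L → λ
step 4: stack=$ f f b  input=b f $  — match b
step 5: stack=$ f f  input=f $  — match f
step 6: stack=$ f  input=$  — error: top is terminal f but lookahead is $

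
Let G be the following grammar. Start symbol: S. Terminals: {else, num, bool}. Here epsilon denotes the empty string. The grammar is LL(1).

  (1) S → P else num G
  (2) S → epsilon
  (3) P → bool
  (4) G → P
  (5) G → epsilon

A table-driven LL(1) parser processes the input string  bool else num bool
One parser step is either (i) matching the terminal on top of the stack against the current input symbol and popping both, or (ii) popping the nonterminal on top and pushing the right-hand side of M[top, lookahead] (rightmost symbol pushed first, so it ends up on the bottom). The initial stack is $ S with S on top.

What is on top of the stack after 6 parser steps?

step 1: stack=$ S  input=bool else num bool $  — expand S → P else num G
step 2: stack=$ G num else P  input=bool else num bool $  — expand P → bool
step 3: stack=$ G num else bool  input=bool else num bool $  — match bool
step 4: stack=$ G num else  input=else num bool $  — match else
step 5: stack=$ G num  input=num bool $  — match num
step 6: stack=$ G  input=bool $  — expand G → P
Stack after step 6: $ P (top = P).

P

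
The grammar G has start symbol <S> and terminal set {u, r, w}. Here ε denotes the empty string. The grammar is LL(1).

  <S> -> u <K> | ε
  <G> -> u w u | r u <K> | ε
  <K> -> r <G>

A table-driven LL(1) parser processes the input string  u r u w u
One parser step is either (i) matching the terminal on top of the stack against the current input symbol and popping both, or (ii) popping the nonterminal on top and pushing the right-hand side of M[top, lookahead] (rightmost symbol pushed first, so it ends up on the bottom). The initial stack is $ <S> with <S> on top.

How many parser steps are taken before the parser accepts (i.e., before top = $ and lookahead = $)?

8

     Stack    Input        Action
  1  $ <S>    u r u w u $  expand <S> -> u <K>
  2  $ <K> u  u r u w u $  match u
  3  $ <K>    r u w u $    expand <K> -> r <G>
  4  $ <G> r  r u w u $    match r
  5  $ <G>    u w u $      expand <G> -> u w u
  6  $ u w u  u w u $      match u
  7  $ u w    w u $        match w
  8  $ u      u $          match u
Accept reached after 8 steps.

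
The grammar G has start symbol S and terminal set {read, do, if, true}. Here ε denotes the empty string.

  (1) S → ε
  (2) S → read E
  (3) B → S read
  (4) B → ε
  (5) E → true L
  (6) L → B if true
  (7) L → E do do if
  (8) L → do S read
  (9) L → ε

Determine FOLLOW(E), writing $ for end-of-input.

{$, do, read}

FIRST(S) = {ε, read}
FIRST(E) = {true}
FIRST(B) = {ε, read}  (via S read)
FIRST(L) = {ε, do, if, read, true}  (via B if true, E do do if)
FOLLOW(S) includes $ since S is the start symbol.
FOLLOW(S): in B→S read, S is followed by read with FIRST {read}; in L→do S read, S is followed by read with FIRST {read}. Thus FOLLOW(S) = {$, read}.
FOLLOW(B): in L→B if true, B is followed by if true with FIRST {if}. Thus FOLLOW(B) = {if}.
FOLLOW(E): in S→read E, the suffix after E is empty, so FOLLOW(E) ⊇ FOLLOW(S) = {$, read}; in L→E do do if, E is followed by do do if with FIRST {do}. Thus FOLLOW(E) = {$, do, read}.
FOLLOW(L): in E→true L, the suffix after L is empty, so FOLLOW(L) ⊇ FOLLOW(E) = {$, do, read}. Thus FOLLOW(L) = {$, do, read}.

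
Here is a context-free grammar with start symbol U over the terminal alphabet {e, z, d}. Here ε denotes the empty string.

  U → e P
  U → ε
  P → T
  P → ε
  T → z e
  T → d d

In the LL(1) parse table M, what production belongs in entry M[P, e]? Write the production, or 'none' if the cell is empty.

FIRST(U): from U→e P we get {e}; from U→ε we get {ε}. So FIRST(U) = {ε, e}.
FIRST(T): from T→z e we get {z}; from T→d d we get {d}. So FIRST(T) = {d, z}.
FIRST(P): from P→T we get {d, z}; from P→ε we get {ε}. So FIRST(P) = {ε, d, z}.
FOLLOW(U) includes $ since U is the start symbol.
FOLLOW(U): U appears on no right-hand side. Thus FOLLOW(U) = {$}.
FOLLOW(P): in U→e P, the suffix after P is empty, so FOLLOW(P) ⊇ FOLLOW(U) = {$}. Thus FOLLOW(P) = {$}.
For P → T: FIRST(T) = {d, z}, so it goes in M[P, t] for t ∈ {d, z}.
For P → ε: FIRST(ε) = {ε}, so it goes in M[P, t] for t ∈ {}; since ε ∈ FIRST, also for every t ∈ FOLLOW(P) = {$}.
None of these place a production in M[P, e].

none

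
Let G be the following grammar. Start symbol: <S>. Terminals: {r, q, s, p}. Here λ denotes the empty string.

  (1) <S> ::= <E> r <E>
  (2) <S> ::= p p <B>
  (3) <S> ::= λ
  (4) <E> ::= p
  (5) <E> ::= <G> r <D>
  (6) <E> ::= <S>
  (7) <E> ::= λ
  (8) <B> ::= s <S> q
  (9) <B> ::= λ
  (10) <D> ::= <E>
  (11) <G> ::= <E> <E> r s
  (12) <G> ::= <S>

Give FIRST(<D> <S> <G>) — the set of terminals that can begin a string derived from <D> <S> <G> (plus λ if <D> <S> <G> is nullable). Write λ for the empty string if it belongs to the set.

FIRST(<B>): from <B>::=s <S> q we get {s}; from <B>::=λ we get {λ}. So FIRST(<B>) = {λ, s}.
FIRST(<S>): from <S>::=<E> r <E> we get {p, r}; from <S>::=p p <B> we get {p}; from <S>::=λ we get {λ}. So FIRST(<S>) = {λ, p, r}.
FIRST(<E>): from <E>::=p we get {p}; from <E>::=<G> r <D> we get {p, r}; from <E>::=<S> we get {λ, p, r}; from <E>::=λ we get {λ}. So FIRST(<E>) = {λ, p, r}.
FIRST(<D>): from <D>::=<E> we get {λ, p, r}. So FIRST(<D>) = {λ, p, r}.
FIRST(<G>): from <G>::=<E> <E> r s we get {p, r}; from <G>::=<S> we get {λ, p, r}. So FIRST(<G>) = {λ, p, r}.
FIRST(<D> <S> <G>): take FIRST of each symbol in turn, carrying on past any symbol whose FIRST contains λ; result {λ, p, r}.

{λ, p, r}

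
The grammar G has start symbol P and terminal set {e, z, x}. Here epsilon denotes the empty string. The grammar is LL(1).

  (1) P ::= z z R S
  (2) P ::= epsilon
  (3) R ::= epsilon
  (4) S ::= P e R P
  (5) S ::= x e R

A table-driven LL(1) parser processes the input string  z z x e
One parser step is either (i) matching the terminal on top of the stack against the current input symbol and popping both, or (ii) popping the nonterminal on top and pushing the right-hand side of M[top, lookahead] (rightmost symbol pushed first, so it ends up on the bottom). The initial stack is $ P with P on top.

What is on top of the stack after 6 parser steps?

     Stack      Input      Action
  1  $ P        z z x e $  expand P ::= z z R S
  2  $ S R z z  z z x e $  match z
  3  $ S R z    z x e $    match z
  4  $ S R      x e $      expand R ::= epsilon
  5  $ S        x e $      expand S ::= x e R
  6  $ R e x    x e $      match x
Stack after step 6: $ R e (top = e).

e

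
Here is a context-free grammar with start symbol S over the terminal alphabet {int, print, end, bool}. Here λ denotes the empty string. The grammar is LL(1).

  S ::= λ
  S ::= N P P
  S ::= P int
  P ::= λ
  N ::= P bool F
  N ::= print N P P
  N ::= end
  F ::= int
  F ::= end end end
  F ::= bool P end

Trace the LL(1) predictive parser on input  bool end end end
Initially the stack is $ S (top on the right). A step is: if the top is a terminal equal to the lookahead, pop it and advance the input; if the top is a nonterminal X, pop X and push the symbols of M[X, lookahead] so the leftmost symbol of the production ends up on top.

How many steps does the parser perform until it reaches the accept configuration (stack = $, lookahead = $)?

10

step 1: stack=$ S  input=bool end end end $  — expand S ::= N P P
step 2: stack=$ P P N  input=bool end end end $  — expand N ::= P bool F
step 3: stack=$ P P F bool P  input=bool end end end $  — expand P ::= λ
step 4: stack=$ P P F bool  input=bool end end end $  — match bool
step 5: stack=$ P P F  input=end end end $  — expand F ::= end end end
step 6: stack=$ P P end end end  input=end end end $  — match end
step 7: stack=$ P P end end  input=end end $  — match end
step 8: stack=$ P P end  input=end $  — match end
step 9: stack=$ P P  input=$  — expand P ::= λ
step 10: stack=$ P  input=$  — expand P ::= λ
Accept reached after 10 steps.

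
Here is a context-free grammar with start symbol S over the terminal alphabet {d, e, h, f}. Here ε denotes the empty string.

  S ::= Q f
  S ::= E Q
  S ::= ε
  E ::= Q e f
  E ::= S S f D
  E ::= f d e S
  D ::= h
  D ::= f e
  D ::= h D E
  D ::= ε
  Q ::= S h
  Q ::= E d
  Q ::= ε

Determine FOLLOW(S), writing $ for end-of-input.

{$, d, e, f, h}

FIRST(D) = {ε, f, h}
FIRST(S) = {ε, e, f, h}  (via Q f, E Q)
FIRST(E) = {e, f, h}  (via Q e f, S S f D)
FIRST(Q) = {ε, e, f, h}  (via S h, E d)
FOLLOW(S) includes $ since S is the start symbol.
FOLLOW(S): in E::=S S f D (occurrence 1), S is followed by S f D with FIRST {e, f, h}; in E::=S S f D (occurrence 2), S is followed by f D with FIRST {f}; in E::=f d e S, the suffix after S is empty, so FOLLOW(S) ⊇ FOLLOW(E) = {$, d, e, f, h}; in Q::=S h, S is followed by h with FIRST {h}. Thus FOLLOW(S) = {$, d, e, f, h}.
FOLLOW(Q): in S::=Q f, Q is followed by f with FIRST {f}; in S::=E Q, the suffix after Q is empty, so FOLLOW(Q) ⊇ FOLLOW(S) = {$, d, e, f, h}; in E::=Q e f, Q is followed by e f with FIRST {e}. Thus FOLLOW(Q) = {$, d, e, f, h}.
FOLLOW(E): in S::=E Q, E is followed by Q with FIRST {ε, e, f, h}; in S::=E Q, the suffix after E is nullable, so FOLLOW(E) ⊇ FOLLOW(S) = {$, d, e, f, h}; in D::=h D E, the suffix after E is empty, so FOLLOW(E) ⊇ FOLLOW(D) = {$, d, e, f, h}; in Q::=E d, E is followed by d with FIRST {d}. Thus FOLLOW(E) = {$, d, e, f, h}.
FOLLOW(D): in E::=S S f D, the suffix after D is empty, so FOLLOW(D) ⊇ FOLLOW(E) = {$, d, e, f, h}; in D::=h D E, D is followed by E with FIRST {e, f, h}. Thus FOLLOW(D) = {$, d, e, f, h}.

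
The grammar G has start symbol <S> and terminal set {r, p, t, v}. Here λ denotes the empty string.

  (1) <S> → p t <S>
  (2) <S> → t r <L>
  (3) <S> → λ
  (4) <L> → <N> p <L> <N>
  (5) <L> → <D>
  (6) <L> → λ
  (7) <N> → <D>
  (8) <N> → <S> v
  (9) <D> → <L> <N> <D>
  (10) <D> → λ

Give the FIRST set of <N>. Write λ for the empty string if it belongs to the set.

FIRST(<S>): from <S>→p t <S> we get {p}; from <S>→t r <L> we get {t}; from <S>→λ we get {λ}. So FIRST(<S>) = {λ, p, t}.
FIRST(<L>): from <L>→<N> p <L> <N> we get {p, t, v}; from <L>→<D> we get {λ, p, t, v}; from <L>→λ we get {λ}. So FIRST(<L>) = {λ, p, t, v}.
FIRST(<N>): from <N>→<D> we get {λ, p, t, v}; from <N>→<S> v we get {p, t, v}. So FIRST(<N>) = {λ, p, t, v}.
FIRST(<D>): from <D>→<L> <N> <D> we get {λ, p, t, v}; from <D>→λ we get {λ}. So FIRST(<D>) = {λ, p, t, v}.

{λ, p, t, v}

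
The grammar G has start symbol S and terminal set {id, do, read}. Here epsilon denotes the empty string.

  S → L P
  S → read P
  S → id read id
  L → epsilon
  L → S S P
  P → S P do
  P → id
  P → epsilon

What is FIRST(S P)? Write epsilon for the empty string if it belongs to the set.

{epsilon, do, id, read}

FIRST(S): from S→L P we get {epsilon, do, id, read}; from S→read P we get {read}; from S→id read id we get {id}. So FIRST(S) = {epsilon, do, id, read}.
FIRST(P): from P→S P do we get {do, id, read}; from P→id we get {id}; from P→epsilon we get {epsilon}. So FIRST(P) = {epsilon, do, id, read}.
FIRST(L): from L→epsilon we get {epsilon}; from L→S S P we get {epsilon, do, id, read}. So FIRST(L) = {epsilon, do, id, read}.
FIRST(S P): take FIRST of each symbol in turn, carrying on past any symbol whose FIRST contains epsilon; result {epsilon, do, id, read}.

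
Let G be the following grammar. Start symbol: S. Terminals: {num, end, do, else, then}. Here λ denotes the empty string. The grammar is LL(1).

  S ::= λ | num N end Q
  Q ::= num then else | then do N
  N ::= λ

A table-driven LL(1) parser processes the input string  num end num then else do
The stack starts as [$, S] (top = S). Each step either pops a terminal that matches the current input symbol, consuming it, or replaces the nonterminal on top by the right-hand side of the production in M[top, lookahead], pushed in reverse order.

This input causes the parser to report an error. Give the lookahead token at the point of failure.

do

step 1: stack=$ S  input=num end num then else do $  — expand S ::= num N end Q
step 2: stack=$ Q end N num  input=num end num then else do $  — match num
step 3: stack=$ Q end N  input=end num then else do $  — expand N ::= λ
step 4: stack=$ Q end  input=end num then else do $  — match end
step 5: stack=$ Q  input=num then else do $  — expand Q ::= num then else
step 6: stack=$ else then num  input=num then else do $  — match num
step 7: stack=$ else then  input=then else do $  — match then
step 8: stack=$ else  input=else do $  — match else
step 9: stack=$  input=do $  — error: stack empty but input remains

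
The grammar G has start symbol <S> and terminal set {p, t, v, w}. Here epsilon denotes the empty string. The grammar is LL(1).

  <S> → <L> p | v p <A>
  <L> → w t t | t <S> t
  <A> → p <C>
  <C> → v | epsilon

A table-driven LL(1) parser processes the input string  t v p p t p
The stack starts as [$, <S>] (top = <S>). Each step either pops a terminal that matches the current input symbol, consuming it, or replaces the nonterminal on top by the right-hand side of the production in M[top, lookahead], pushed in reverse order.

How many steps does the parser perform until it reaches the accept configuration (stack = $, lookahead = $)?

      Stack          Input          Action
   1  $ <S>          t v p p t p $  expand <S> → <L> p
   2  $ p <L>        t v p p t p $  expand <L> → t <S> t
   3  $ p t <S> t    t v p p t p $  match t
   4  $ p t <S>      v p p t p $    expand <S> → v p <A>
   5  $ p t <A> p v  v p p t p $    match v
   6  $ p t <A> p    p p t p $      match p
   7  $ p t <A>      p t p $        expand <A> → p <C>
   8  $ p t <C> p    p t p $        match p
   9  $ p t <C>      t p $          expand <C> → epsilon
  10  $ p t          t p $          match t
  11  $ p            p $            match p
Accept reached after 11 steps.

11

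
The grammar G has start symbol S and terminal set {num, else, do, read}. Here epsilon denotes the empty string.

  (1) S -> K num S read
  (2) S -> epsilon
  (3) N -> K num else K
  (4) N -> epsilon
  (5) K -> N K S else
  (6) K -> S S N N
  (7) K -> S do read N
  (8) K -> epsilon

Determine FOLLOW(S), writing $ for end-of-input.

{$, do, else, num, read}

FIRST(S): from S->K num S read we get {do, else, num}; from S->epsilon we get {epsilon}. So FIRST(S) = {epsilon, do, else, num}.
FIRST(N): from N->K num else K we get {do, else, num}; from N->epsilon we get {epsilon}. So FIRST(N) = {epsilon, do, else, num}.
FIRST(K): from K->N K S else we get {do, else, num}; from K->S S N N we get {epsilon, do, else, num}; from K->S do read N we get {do, else, num}; from K->epsilon we get {epsilon}. So FIRST(K) = {epsilon, do, else, num}.
FOLLOW(S) includes $ since S is the start symbol.
FOLLOW(S): in S->K num S read, S is followed by read with FIRST {read}; in K->N K S else, S is followed by else with FIRST {else}; in K->S S N N (occurrence 1), S is followed by S N N with FIRST {epsilon, do, else, num}; in K->S S N N (occurrence 1), the suffix after S is nullable, so FOLLOW(S) ⊇ FOLLOW(K) = {do, else, num}; in K->S S N N (occurrence 2), S is followed by N N with FIRST {epsilon, do, else, num}; in K->S S N N (occurrence 2), the suffix after S is nullable, so FOLLOW(S) ⊇ FOLLOW(K) = {do, else, num}; in K->S do read N, S is followed by do read N with FIRST {do}. Thus FOLLOW(S) = {$, do, else, num, read}.
FOLLOW(N): in K->N K S else, N is followed by K S else with FIRST {do, else, num}; in K->S S N N (occurrence 1), N is followed by N with FIRST {epsilon, do, else, num}; in K->S S N N (occurrence 1), the suffix after N is nullable, so FOLLOW(N) ⊇ FOLLOW(K) = {do, else, num}; in K->S S N N (occurrence 2), the suffix after N is empty, so FOLLOW(N) ⊇ FOLLOW(K) = {do, else, num}; in K->S do read N, the suffix after N is empty, so FOLLOW(N) ⊇ FOLLOW(K) = {do, else, num}. Thus FOLLOW(N) = {do, else, num}.
FOLLOW(K): in S->K num S read, K is followed by num S read with FIRST {num}; in N->K num else K (occurrence 1), K is followed by num else K with FIRST {num}; in N->K num else K (occurrence 2), the suffix after K is empty, so FOLLOW(K) ⊇ FOLLOW(N) = {do, else, num}; in K->N K S else, K is followed by S else with FIRST {do, else, num}. Thus FOLLOW(K) = {do, else, num}.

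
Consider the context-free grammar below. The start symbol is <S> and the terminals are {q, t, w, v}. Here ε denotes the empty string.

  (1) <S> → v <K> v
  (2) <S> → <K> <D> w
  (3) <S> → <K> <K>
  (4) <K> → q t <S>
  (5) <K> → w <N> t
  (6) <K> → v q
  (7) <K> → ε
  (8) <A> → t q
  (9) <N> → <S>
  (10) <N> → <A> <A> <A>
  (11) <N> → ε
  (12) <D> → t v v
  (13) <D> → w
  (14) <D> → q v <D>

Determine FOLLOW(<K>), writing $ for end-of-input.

FIRST(<K>): from <K>→q t <S> we get {q}; from <K>→w <N> t we get {w}; from <K>→v q we get {v}; from <K>→ε we get {ε}. So FIRST(<K>) = {ε, q, v, w}.
FIRST(<A>): from <A>→t q we get {t}. So FIRST(<A>) = {t}.
FIRST(<D>): from <D>→t v v we get {t}; from <D>→w we get {w}; from <D>→q v <D> we get {q}. So FIRST(<D>) = {q, t, w}.
FIRST(<S>): from <S>→v <K> v we get {v}; from <S>→<K> <D> w we get {q, t, v, w}; from <S>→<K> <K> we get {ε, q, v, w}. So FIRST(<S>) = {ε, q, t, v, w}.
FIRST(<N>): from <N>→<S> we get {ε, q, t, v, w}; from <N>→<A> <A> <A> we get {t}; from <N>→ε we get {ε}. So FIRST(<N>) = {ε, q, t, v, w}.
FOLLOW(<S>) includes $ since <S> is the start symbol.
FOLLOW(<N>): in <K>→w <N> t, <N> is followed by t with FIRST {t}. Thus FOLLOW(<N>) = {t}.
FOLLOW(<A>): in <N>→<A> <A> <A> (occurrence 1), <A> is followed by <A> <A> with FIRST {t}; in <N>→<A> <A> <A> (occurrence 2), <A> is followed by <A> with FIRST {t}; in <N>→<A> <A> <A> (occurrence 3), the suffix after <A> is empty, so FOLLOW(<A>) ⊇ FOLLOW(<N>) = {t}. Thus FOLLOW(<A>) = {t}.
FOLLOW(<D>): in <S>→<K> <D> w, <D> is followed by w with FIRST {w}; in <D>→q v <D>, the suffix after <D> is empty (adds nothing new). Thus FOLLOW(<D>) = {w}.
FOLLOW(<S>): in <K>→q t <S>, the suffix after <S> is empty, so FOLLOW(<S>) ⊇ FOLLOW(<K>) = {$, q, t, v, w}; in <N>→<S>, the suffix after <S> is empty, so FOLLOW(<S>) ⊇ FOLLOW(<N>) = {t}. Thus FOLLOW(<S>) = {$, q, t, v, w}.
FOLLOW(<K>): in <S>→v <K> v, <K> is followed by v with FIRST {v}; in <S>→<K> <D> w, <K> is followed by <D> w with FIRST {q, t, w}; in <S>→<K> <K> (occurrence 1), <K> is followed by <K> with FIRST {ε, q, v, w}; in <S>→<K> <K> (occurrence 1), the suffix after <K> is nullable, so FOLLOW(<K>) ⊇ FOLLOW(<S>) = {$, q, t, v, w}; in <S>→<K> <K> (occurrence 2), the suffix after <K> is empty, so FOLLOW(<K>) ⊇ FOLLOW(<S>) = {$, q, t, v, w}. Thus FOLLOW(<K>) = {$, q, t, v, w}.

{$, q, t, v, w}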